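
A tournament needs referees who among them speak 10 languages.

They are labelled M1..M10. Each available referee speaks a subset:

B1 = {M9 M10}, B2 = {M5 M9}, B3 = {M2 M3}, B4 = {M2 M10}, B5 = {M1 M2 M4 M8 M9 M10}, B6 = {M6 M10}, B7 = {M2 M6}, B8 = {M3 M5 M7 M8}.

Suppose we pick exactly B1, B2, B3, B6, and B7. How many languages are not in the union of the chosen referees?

4

Union of B1, B2, B3, B6, B7 = {M2, M3, M5, M6, M9, M10}.
Not covered: M1, M4, M7, M8 — 4 languages.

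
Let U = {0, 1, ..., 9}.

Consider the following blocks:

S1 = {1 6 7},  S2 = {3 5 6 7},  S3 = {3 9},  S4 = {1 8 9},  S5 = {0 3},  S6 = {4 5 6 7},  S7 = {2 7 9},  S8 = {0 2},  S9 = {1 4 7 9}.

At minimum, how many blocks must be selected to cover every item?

Take {S4, S5, S6, S8}. Their union is {0, 1, 2, 3, 4, 5, 6, 7, 8, 9}, which is all 10 items.
No 3 of the 9 blocks cover everything (all 84 combinations miss at least one item), so 4 is optimal.

4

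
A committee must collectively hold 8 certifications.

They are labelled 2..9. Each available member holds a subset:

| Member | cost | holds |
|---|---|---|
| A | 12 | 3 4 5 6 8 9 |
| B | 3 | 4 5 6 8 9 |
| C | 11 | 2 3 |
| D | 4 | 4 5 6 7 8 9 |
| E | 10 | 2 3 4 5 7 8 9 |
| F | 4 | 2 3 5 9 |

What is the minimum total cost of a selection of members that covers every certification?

8

D, F together cover every certification (D ∪ F = {2, 3, 4, 5, 6, 7, 8, 9}); total cost 4 + 4 = 8.
The greedy pick B, F, D costs 11; no covering selection beats 8.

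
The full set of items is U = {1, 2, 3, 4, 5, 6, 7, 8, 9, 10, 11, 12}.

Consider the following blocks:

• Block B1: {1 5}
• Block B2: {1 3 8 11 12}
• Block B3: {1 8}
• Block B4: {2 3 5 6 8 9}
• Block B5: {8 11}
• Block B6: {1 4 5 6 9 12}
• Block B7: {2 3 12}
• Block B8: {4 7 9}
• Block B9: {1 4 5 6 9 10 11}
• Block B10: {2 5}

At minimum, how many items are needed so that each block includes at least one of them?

H = {3, 5, 8, 9} meets every block (each contains at least one member of H), and |H| = 4.
The blocks B1, B5, B7, B8 are pairwise disjoint, so any hitting set needs a separate item for each — at least 4. Hence 4 is optimal.

4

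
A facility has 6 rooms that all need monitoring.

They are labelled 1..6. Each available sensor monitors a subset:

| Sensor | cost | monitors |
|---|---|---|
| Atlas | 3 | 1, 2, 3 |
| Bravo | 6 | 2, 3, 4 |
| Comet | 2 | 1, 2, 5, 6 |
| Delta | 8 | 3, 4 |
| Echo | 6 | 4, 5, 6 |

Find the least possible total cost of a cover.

Bravo, Comet together cover every room (Bravo ∪ Comet = {1, 2, 3, 4, 5, 6}); total cost 6 + 2 = 8.
The greedy pick Comet, Atlas, Bravo costs 11; no covering selection beats 8.

8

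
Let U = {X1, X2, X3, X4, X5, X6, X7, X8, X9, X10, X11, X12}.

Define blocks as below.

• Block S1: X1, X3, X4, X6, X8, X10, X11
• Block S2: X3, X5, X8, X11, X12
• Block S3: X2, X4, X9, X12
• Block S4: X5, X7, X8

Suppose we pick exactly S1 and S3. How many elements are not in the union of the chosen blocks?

2

Union of S1, S3 = {X1, X2, X3, X4, X6, X8, X9, X10, X11, X12}.
Not covered: X5, X7 — 2 elements.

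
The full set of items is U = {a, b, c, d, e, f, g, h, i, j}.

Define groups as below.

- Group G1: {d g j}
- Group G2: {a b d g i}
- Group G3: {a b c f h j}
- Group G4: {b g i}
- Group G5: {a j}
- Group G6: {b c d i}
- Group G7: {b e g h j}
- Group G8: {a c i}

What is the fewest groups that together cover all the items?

G2, G3, and G7 cover everything between them: the union {a, b, c, d, e, f, g, h, i, j} is all of U.
Only G7 contains e, so G7 is forced; the remaining 5 items need at least 2 more groups (each remaining group adds at most 3) — so at least 3 groups are needed, and 3 is optimal.

3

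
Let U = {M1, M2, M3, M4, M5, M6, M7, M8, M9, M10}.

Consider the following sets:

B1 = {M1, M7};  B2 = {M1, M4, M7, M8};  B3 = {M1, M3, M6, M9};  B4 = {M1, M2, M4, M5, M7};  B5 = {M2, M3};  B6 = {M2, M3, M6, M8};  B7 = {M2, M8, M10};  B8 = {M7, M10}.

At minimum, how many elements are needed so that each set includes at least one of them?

The 3 elements {M2, M6, M7} hit every set.
No choice of 2 elements meets every set, so 3 is the minimum.

3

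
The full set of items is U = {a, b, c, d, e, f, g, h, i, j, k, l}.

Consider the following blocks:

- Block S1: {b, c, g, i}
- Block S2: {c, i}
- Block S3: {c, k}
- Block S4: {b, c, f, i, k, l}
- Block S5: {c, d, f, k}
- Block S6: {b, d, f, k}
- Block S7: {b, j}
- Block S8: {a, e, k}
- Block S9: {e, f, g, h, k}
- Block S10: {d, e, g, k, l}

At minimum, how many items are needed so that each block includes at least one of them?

3

The 3 items {b, c, e} hit every block.
The blocks S2, S7, S8 are pairwise disjoint, so any hitting set needs a separate item for each — at least 3. Hence 3 is optimal.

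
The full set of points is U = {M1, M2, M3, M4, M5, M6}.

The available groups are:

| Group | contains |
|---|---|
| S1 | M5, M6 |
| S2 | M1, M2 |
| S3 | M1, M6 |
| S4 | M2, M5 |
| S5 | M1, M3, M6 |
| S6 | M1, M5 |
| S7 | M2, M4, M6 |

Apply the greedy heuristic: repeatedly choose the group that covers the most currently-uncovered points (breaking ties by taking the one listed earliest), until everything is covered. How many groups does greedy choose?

Greedy: pick S5 (covers 3 new) → pick S4 (covers 2 new) → pick S7 (covers 1 new). Total picks: 3.

3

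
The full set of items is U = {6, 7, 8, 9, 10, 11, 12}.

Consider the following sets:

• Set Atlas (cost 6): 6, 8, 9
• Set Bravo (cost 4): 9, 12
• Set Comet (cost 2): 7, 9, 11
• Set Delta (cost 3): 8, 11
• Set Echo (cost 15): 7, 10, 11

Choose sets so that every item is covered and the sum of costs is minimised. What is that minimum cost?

Atlas, Bravo, Echo together cover every item (Atlas ∪ Bravo ∪ Echo = {6, 7, 8, 9, 10, 11, 12}); total cost 6 + 4 + 15 = 25.
The greedy pick Comet, Atlas, Bravo, Echo costs 27; no covering selection beats 25.

25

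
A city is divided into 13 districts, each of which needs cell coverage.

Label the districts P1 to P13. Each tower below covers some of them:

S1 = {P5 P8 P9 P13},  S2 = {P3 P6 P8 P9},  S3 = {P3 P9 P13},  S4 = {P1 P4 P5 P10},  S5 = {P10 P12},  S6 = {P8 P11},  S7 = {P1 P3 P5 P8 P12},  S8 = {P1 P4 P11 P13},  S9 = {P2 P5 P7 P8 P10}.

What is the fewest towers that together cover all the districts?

4

Take {S2, S7, S8, S9}. Their union is {P1, P2, P3, P4, P5, P6, P7, P8, P9, P10, P11, P12, P13}, which is all 13 districts.
Only S2 contains P6, so S2 is forced; the remaining 9 districts need at least 3 more towers (each remaining tower adds at most 4) — so at least 4 towers are needed, and 4 is optimal.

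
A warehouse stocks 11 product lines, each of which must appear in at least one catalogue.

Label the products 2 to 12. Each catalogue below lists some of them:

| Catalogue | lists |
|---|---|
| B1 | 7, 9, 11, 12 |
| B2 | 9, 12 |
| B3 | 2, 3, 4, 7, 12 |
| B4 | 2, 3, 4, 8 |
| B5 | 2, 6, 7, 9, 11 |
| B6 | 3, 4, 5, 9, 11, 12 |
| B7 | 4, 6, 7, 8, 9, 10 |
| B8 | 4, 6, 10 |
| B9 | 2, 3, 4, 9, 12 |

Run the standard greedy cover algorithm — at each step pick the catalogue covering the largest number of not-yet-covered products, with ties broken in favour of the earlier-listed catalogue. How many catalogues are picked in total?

Greedy: pick B6 (covers 6 new) → pick B7 (covers 4 new) → pick B3 (covers 1 new). Total picks: 3.

3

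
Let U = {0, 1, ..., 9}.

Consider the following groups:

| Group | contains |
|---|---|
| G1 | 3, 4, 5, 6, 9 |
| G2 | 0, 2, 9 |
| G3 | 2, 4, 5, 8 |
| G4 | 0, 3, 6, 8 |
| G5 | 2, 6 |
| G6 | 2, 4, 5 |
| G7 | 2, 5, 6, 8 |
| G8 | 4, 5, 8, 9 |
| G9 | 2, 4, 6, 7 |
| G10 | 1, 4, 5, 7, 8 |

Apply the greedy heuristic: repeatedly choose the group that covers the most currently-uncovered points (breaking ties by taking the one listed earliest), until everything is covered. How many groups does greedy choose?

3

Greedy: pick G1 (covers 5 new) → pick G10 (covers 3 new) → pick G2 (covers 2 new). Total picks: 3.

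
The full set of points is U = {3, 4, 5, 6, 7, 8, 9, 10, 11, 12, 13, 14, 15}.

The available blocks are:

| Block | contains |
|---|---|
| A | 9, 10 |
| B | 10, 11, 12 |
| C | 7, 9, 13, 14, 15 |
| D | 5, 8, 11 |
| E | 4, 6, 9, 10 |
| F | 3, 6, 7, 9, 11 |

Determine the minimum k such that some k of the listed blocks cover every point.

Take {B, C, D, E, F}. Their union is {3, 4, 5, 6, 7, 8, 9, 10, 11, 12, 13, 14, 15}, which is all 13 points.
No 4 of the 6 blocks cover everything (all 15 combinations miss at least one point), so 5 is optimal.

5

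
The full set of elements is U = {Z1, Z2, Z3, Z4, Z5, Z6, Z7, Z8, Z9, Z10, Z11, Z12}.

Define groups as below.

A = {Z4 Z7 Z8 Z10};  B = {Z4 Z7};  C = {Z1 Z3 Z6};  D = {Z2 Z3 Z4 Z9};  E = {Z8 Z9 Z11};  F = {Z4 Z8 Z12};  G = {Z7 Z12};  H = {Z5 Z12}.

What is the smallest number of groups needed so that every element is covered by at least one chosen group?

5

A and C and D and E and H together: A ∪ C ∪ D ∪ E ∪ H = {Z1, Z2, Z3, Z4, Z5, Z6, Z7, Z8, Z9, Z10, Z11, Z12} — every element is covered.
No 4 of the 8 groups cover everything (all 70 combinations miss at least one element), so 5 is optimal.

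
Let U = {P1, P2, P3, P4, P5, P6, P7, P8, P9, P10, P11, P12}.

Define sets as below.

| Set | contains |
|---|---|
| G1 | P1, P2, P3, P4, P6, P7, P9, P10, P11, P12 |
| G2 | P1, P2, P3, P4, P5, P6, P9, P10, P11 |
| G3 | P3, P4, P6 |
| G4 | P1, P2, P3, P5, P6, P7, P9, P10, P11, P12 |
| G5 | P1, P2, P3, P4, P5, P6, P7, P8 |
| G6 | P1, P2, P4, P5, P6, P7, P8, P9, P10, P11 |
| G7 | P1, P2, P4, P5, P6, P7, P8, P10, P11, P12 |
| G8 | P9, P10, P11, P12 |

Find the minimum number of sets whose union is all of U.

2

G1 and G7 cover everything between them: the union {P1, P2, P3, P4, P5, P6, P7, P8, P9, P10, P11, P12} is all of U.
No single set has all 12 points (the largest, G1, has 10), so 2 is optimal.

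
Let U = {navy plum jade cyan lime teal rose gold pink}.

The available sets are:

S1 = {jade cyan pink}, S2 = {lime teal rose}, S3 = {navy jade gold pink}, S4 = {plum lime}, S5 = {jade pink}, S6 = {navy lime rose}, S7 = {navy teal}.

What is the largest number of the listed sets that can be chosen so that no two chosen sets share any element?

3

S1, S4, S7 are pairwise disjoint (S1={jade,cyan,pink}; S4={plum,lime}; S7={navy,teal}).
Every remaining set overlaps one of these, and no 4 of the listed sets are pairwise disjoint, so 3 is the maximum.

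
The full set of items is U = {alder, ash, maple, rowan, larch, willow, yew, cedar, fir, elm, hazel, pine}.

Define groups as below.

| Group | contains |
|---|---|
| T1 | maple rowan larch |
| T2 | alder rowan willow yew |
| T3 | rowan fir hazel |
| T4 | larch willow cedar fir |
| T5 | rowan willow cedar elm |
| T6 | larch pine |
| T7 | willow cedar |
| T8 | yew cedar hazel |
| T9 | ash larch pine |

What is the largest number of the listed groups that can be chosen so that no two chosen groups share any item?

T3, T6, T7 are pairwise disjoint (T3={rowan,fir,hazel}; T6={larch,pine}; T7={willow,cedar}).
Every remaining group overlaps one of these, and no 4 of the listed groups are pairwise disjoint, so 3 is the maximum.

3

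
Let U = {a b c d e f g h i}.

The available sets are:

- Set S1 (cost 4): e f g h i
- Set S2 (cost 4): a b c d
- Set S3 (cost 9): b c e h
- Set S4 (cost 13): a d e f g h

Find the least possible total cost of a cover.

S1, S2 together cover every item (S1 ∪ S2 = {a, b, c, d, e, f, g, h, i}); total cost 4 + 4 = 8.
No covering selection has total cost below 8.

8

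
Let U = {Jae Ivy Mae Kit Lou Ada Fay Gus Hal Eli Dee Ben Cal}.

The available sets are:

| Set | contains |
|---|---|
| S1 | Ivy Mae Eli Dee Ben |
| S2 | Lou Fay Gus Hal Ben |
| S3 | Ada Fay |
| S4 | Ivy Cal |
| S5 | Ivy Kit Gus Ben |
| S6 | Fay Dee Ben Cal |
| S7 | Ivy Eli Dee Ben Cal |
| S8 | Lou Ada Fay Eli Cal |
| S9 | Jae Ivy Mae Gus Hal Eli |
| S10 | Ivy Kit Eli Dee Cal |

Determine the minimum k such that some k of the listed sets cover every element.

S6 and S8 and S9 and S10 together: S6 ∪ S8 ∪ S9 ∪ S10 = {Jae, Ivy, Mae, Kit, Lou, Ada, Fay, Gus, Hal, Eli, Dee, Ben, Cal} — every element is covered.
No 3 of the 10 sets cover everything (all 120 combinations miss at least one element), so 4 is optimal.

4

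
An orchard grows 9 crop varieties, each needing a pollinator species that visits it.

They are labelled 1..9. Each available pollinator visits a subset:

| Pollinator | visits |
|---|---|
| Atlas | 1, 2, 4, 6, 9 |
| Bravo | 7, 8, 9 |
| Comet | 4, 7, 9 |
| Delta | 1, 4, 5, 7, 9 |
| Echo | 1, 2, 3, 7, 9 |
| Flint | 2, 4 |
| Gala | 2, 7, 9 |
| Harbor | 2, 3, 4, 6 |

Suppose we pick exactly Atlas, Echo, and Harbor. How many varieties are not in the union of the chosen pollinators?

Union of Atlas, Echo, Harbor = {1, 2, 3, 4, 6, 7, 9}.
Not covered: 5, 8 — 2 varieties.

2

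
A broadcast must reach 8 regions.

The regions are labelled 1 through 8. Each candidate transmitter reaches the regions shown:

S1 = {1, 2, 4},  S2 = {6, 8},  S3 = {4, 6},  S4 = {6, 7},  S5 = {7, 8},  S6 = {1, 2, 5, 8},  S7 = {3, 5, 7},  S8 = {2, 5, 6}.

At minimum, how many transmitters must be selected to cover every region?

Take {S1, S2, S7}. Their union is {1, 2, 3, 4, 5, 6, 7, 8}, which is all 8 regions.
Only S7 contains 3, so S7 is forced; the remaining 5 regions need at least 2 more transmitters (each remaining transmitter adds at most 3) — so at least 3 transmitters are needed, and 3 is optimal.

3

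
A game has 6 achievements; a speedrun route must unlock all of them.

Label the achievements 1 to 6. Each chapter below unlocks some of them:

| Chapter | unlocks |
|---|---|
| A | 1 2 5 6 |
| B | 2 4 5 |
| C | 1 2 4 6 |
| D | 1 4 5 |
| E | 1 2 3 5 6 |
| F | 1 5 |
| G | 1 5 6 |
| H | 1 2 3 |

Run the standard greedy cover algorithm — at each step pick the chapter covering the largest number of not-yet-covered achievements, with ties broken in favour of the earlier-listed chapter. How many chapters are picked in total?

2

Greedy: pick E (covers 5 new) → pick B (covers 1 new). Total picks: 2.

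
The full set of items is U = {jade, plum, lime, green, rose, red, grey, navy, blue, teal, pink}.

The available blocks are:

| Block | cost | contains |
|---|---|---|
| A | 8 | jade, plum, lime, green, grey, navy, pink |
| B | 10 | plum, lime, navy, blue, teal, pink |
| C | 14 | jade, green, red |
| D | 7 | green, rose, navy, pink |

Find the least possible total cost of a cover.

39

A, B, C, D together cover every item (A ∪ B ∪ C ∪ D = {jade, plum, lime, green, rose, red, grey, navy, blue, teal, pink}); total cost 8 + 10 + 14 + 7 = 39.
No covering selection has total cost below 39.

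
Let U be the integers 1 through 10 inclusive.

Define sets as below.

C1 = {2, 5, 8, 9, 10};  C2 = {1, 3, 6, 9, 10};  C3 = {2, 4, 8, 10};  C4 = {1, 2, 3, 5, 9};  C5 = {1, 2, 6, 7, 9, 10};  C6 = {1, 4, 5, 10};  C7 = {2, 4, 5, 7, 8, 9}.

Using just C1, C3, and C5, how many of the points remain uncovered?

Union of C1, C3, C5 = {1, 2, 4, 5, 6, 7, 8, 9, 10}.
Not covered: 3 — 1 point.

1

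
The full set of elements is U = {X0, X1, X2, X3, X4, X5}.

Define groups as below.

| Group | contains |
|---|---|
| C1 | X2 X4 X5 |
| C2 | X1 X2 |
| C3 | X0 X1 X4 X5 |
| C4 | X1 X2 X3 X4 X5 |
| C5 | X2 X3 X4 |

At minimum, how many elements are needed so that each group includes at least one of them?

The 2 elements {X1, X2} hit every group.
No single element lies in every group, so at least 2 are needed and 2 is optimal.

2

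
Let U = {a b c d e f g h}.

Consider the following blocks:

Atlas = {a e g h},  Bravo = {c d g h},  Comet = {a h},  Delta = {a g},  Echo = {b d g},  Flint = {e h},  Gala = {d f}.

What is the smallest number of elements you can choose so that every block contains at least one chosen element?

3

Take T = {d, g, h}. Each listed block contains at least one of these, so T is a hitting set of size 3.
The blocks Delta, Flint, Gala are pairwise disjoint, so any hitting set needs a separate element for each — at least 3. Hence 3 is optimal.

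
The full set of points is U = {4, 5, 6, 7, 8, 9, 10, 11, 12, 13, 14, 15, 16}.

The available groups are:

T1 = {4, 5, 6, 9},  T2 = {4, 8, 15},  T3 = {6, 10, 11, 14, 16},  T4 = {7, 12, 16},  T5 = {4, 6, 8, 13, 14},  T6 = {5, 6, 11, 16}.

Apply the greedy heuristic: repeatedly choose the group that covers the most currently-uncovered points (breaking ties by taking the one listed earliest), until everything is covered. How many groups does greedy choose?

5

Greedy: pick T3 (covers 5 new) → pick T1 (covers 3 new) → pick T2 (covers 2 new) → pick T4 (covers 2 new) → pick T5 (covers 1 new). Total picks: 5.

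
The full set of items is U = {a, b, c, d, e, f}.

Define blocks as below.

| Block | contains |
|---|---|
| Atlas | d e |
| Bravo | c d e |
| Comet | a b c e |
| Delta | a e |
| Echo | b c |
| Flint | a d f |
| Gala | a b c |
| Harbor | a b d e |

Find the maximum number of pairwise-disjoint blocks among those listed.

Atlas, Gala are pairwise disjoint (Atlas={d,e}; Gala={a,b,c}).
Every remaining block overlaps one of these, and no 3 of the listed blocks are pairwise disjoint, so 2 is the maximum.

2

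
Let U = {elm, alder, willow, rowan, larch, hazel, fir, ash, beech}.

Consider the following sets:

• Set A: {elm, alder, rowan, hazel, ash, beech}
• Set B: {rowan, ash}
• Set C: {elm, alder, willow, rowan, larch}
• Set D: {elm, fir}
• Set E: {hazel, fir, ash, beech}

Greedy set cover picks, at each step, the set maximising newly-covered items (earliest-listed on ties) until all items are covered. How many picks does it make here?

Greedy: pick A (covers 6 new) → pick C (covers 2 new) → pick D (covers 1 new). Total picks: 3.
(The true minimum cover uses only 2 sets, so greedy is not optimal here.)

3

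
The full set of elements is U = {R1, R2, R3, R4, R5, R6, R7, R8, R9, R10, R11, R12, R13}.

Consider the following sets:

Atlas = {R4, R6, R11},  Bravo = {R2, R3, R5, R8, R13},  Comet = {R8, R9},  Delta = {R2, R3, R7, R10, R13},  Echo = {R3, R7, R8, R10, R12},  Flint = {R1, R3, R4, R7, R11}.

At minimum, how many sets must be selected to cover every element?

5

Atlas and Bravo and Comet and Echo and Flint together: Atlas ∪ Bravo ∪ Comet ∪ Echo ∪ Flint = {R1, R2, R3, R4, R5, R6, R7, R8, R9, R10, R11, R12, R13} — every element is covered.
No 4 of the 6 sets cover everything (all 15 combinations miss at least one element), so 5 is optimal.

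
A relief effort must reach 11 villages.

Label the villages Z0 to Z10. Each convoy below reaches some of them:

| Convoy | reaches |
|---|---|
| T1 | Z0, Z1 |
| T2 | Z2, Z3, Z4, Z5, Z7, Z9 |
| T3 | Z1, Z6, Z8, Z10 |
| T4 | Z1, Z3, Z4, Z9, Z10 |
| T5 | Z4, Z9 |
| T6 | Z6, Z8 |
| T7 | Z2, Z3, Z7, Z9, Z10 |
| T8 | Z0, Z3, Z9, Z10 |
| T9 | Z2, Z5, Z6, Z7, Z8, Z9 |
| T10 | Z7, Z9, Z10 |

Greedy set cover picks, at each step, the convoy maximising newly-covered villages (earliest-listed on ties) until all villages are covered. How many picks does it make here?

3

Greedy: pick T2 (covers 6 new) → pick T3 (covers 4 new) → pick T1 (covers 1 new). Total picks: 3.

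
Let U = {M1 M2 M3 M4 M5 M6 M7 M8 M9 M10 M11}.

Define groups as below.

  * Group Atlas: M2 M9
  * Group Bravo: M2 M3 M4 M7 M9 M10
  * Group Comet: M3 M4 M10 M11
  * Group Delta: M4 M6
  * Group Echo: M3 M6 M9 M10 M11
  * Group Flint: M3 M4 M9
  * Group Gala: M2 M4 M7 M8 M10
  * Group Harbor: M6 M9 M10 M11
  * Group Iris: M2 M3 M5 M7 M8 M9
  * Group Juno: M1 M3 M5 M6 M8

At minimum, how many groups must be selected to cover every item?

3

Echo and Gala and Juno together: Echo ∪ Gala ∪ Juno = {M1, M2, M3, M4, M5, M6, M7, M8, M9, M10, M11} — every item is covered.
Only Juno contains M1, so Juno is forced; the remaining 6 items need at least 2 more groups (each remaining group adds at most 5) — so at least 3 groups are needed, and 3 is optimal.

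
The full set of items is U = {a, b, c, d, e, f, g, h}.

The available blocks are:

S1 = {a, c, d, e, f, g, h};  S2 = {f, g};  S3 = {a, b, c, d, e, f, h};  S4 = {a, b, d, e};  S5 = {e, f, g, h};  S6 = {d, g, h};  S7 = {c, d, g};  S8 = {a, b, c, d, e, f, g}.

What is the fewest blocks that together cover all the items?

S3 and S8 cover everything between them: the union {a, b, c, d, e, f, g, h} is all of U.
No single block has all 8 items (the largest, S1, has 7), so 2 is optimal.

2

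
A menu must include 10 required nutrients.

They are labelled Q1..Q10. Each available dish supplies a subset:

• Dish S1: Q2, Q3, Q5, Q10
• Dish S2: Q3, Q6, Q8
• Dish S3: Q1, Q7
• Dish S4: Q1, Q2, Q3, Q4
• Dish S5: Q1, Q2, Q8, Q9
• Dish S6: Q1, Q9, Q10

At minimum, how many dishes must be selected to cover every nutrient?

5

Take {S1, S2, S3, S4, S5}. Their union is {Q1, Q2, Q3, Q4, Q5, Q6, Q7, Q8, Q9, Q10}, which is all 10 nutrients.
No 4 of the 6 dishes cover everything (all 15 combinations miss at least one nutrient), so 5 is optimal.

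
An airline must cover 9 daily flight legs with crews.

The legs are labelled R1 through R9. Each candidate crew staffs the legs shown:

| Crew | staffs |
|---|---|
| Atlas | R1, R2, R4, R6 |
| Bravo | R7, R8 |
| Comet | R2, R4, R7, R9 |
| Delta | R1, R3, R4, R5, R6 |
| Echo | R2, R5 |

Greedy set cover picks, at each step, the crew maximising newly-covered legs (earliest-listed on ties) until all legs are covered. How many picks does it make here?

Greedy: pick Delta (covers 5 new) → pick Comet (covers 3 new) → pick Bravo (covers 1 new). Total picks: 3.

3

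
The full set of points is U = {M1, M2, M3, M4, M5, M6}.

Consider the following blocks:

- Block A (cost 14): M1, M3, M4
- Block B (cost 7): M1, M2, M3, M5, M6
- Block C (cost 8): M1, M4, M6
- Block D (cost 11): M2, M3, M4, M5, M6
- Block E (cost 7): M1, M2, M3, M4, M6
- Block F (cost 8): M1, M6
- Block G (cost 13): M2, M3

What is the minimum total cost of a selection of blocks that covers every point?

B, E together cover every point (B ∪ E = {M1, M2, M3, M4, M5, M6}); total cost 7 + 7 = 14.
No covering selection has total cost below 14.

14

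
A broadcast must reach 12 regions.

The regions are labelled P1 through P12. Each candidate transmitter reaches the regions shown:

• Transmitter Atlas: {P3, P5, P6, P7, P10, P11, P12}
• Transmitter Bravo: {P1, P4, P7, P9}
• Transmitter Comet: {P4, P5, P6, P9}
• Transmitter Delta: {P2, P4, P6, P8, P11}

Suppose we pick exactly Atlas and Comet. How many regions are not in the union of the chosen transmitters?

Union of Atlas, Comet = {P3, P4, P5, P6, P7, P9, P10, P11, P12}.
Not covered: P1, P2, P8 — 3 regions.

3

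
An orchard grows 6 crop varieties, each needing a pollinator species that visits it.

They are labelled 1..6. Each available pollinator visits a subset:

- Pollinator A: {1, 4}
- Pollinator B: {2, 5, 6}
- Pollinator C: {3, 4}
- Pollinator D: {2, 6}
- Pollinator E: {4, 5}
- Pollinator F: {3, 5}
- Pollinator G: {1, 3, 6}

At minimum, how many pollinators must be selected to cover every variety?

3

Take {A, D, F}. Their union is {1, 2, 3, 4, 5, 6}, which is all 6 varieties.
No 2 of the 7 pollinators cover everything (all 21 combinations miss at least one variety), so 3 is optimal.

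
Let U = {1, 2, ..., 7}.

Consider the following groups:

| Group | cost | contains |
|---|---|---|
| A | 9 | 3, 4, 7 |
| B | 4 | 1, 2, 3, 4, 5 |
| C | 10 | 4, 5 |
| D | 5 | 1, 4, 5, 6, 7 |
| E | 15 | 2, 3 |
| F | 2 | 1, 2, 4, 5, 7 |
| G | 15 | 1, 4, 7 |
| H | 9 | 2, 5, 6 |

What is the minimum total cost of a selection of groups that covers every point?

9

B, D together cover every point (B ∪ D = {1, 2, 3, 4, 5, 6, 7}); total cost 4 + 5 = 9.
The greedy pick F, B, D costs 11; no covering selection beats 9.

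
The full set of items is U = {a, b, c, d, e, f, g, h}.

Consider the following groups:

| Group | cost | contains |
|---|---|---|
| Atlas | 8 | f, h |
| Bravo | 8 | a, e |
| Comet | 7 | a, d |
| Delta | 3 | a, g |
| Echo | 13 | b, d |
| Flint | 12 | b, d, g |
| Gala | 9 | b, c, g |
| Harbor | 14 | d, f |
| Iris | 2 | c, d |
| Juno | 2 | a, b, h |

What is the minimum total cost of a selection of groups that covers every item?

23

Atlas, Bravo, Delta, Iris, Juno together cover every item (Atlas ∪ Bravo ∪ Delta ∪ Iris ∪ Juno = {a, b, c, d, e, f, g, h}); total cost 8 + 8 + 3 + 2 + 2 = 23.
No covering selection has total cost below 23.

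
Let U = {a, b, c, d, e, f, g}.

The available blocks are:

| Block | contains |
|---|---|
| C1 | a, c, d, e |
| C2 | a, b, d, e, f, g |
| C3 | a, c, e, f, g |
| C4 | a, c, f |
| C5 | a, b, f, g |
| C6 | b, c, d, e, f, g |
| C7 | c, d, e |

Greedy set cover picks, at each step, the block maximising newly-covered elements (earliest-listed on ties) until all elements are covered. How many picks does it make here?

2

Greedy: pick C2 (covers 6 new) → pick C1 (covers 1 new). Total picks: 2.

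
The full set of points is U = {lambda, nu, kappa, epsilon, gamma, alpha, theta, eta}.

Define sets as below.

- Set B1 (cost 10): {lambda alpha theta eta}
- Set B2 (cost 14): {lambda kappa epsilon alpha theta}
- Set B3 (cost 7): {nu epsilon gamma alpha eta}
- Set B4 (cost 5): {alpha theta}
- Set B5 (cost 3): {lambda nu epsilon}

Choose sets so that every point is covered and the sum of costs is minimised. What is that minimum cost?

B2, B3 together cover every point (B2 ∪ B3 = {lambda, nu, kappa, epsilon, gamma, alpha, theta, eta}); total cost 14 + 7 = 21.
The greedy pick B5, B3, B4, B2 costs 29; no covering selection beats 21.

21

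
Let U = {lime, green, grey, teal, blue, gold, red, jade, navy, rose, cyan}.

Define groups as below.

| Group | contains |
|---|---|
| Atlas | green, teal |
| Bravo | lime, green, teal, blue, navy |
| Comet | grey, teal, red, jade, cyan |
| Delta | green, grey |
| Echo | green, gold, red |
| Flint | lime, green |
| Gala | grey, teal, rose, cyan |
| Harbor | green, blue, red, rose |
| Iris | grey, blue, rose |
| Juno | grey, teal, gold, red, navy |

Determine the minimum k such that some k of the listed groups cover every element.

4

Bravo and Comet and Echo and Gala together: Bravo ∪ Comet ∪ Echo ∪ Gala = {lime, green, grey, teal, blue, gold, red, jade, navy, rose, cyan} — every element is covered.
No 3 of the 10 groups cover everything (all 120 combinations miss at least one element), so 4 is optimal.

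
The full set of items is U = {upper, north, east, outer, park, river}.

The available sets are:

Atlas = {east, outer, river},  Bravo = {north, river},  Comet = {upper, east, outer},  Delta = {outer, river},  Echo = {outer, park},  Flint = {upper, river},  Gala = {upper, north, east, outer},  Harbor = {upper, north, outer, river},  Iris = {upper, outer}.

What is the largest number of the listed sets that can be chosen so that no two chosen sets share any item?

Bravo, Comet are pairwise disjoint (Bravo={north,river}; Comet={upper,east,outer}).
Every remaining set overlaps one of these, and no 3 of the listed sets are pairwise disjoint, so 2 is the maximum.

2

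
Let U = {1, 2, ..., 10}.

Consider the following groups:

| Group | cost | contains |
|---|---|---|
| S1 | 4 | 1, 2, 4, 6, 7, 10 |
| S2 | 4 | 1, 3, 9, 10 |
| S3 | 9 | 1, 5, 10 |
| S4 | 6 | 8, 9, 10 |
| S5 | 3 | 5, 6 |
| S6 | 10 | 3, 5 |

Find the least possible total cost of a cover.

S1, S2, S4, S5 together cover every element (S1 ∪ S2 ∪ S4 ∪ S5 = {1, 2, 3, 4, 5, 6, 7, 8, 9, 10}); total cost 4 + 4 + 6 + 3 = 17.
No covering selection has total cost below 17.

17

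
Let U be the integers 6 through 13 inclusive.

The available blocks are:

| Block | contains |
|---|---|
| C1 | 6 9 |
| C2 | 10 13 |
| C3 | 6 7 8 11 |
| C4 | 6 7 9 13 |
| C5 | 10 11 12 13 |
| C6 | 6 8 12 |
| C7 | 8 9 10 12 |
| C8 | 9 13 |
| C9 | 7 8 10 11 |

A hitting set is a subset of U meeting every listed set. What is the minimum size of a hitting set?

The 3 points {6, 8, 13} hit every block.
No choice of 2 points meets every block, so 3 is the minimum.

3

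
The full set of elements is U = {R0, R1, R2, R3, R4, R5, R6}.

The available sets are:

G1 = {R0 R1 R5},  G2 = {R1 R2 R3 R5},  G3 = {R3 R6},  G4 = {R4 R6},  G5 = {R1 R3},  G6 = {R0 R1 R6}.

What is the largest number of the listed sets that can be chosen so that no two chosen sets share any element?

G1, G3 are pairwise disjoint (G1={R0,R1,R5}; G3={R3,R6}).
Every remaining set overlaps one of these, and no 3 of the listed sets are pairwise disjoint, so 2 is the maximum.

2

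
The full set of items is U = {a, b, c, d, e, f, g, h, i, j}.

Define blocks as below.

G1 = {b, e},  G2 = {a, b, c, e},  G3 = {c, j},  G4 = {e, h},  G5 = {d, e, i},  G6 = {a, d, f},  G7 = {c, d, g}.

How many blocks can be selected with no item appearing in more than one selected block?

G3, G4, G6 are pairwise disjoint (G3={c,j}; G4={e,h}; G6={a,d,f}).
Every remaining block overlaps one of these, and no 4 of the listed blocks are pairwise disjoint, so 3 is the maximum.

3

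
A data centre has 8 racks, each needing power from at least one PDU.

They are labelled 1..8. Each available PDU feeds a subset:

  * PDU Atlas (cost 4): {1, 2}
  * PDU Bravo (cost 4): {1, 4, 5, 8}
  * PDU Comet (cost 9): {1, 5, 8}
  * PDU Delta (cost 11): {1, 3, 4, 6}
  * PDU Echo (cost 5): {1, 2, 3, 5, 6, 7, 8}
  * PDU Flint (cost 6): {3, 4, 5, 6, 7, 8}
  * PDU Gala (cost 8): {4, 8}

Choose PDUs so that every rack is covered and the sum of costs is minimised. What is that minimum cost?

9

Bravo, Echo together cover every rack (Bravo ∪ Echo = {1, 2, 3, 4, 5, 6, 7, 8}); total cost 4 + 5 = 9.
No covering selection has total cost below 9.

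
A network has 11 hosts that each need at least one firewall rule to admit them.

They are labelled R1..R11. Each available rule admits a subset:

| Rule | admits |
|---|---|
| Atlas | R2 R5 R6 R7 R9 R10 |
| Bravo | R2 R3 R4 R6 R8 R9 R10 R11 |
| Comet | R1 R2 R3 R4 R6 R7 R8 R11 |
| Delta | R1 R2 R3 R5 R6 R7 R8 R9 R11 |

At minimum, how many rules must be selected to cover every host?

2

Atlas and Comet together: Atlas ∪ Comet = {R1, R2, R3, R4, R5, R6, R7, R8, R9, R10, R11} — every host is covered.
No single rule has all 11 hosts (the largest, Delta, has 9), so 2 is optimal.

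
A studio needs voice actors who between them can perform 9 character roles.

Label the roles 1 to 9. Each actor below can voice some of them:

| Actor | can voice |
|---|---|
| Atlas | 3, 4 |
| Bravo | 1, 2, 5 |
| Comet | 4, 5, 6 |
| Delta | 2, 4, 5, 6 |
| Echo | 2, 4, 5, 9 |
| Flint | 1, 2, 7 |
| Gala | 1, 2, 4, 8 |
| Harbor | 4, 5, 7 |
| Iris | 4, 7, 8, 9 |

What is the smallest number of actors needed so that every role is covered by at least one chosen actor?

Atlas and Comet and Gala and Iris together: Atlas ∪ Comet ∪ Gala ∪ Iris = {1, 2, 3, 4, 5, 6, 7, 8, 9} — every role is covered.
Only Atlas contains 3, so Atlas is forced; the remaining 7 roles need at least 3 more actors (each remaining actor adds at most 3) — so at least 4 actors are needed, and 4 is optimal.

4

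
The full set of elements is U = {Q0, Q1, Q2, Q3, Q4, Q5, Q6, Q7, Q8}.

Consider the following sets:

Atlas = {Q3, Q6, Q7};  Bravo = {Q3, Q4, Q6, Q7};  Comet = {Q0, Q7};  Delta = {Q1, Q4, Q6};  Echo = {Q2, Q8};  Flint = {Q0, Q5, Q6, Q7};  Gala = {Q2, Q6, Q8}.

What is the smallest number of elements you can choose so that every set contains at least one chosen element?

3

H = {Q1, Q7, Q8} meets every set (each contains at least one member of H), and |H| = 3.
The sets Comet, Delta, Echo are pairwise disjoint, so any hitting set needs a separate element for each — at least 3. Hence 3 is optimal.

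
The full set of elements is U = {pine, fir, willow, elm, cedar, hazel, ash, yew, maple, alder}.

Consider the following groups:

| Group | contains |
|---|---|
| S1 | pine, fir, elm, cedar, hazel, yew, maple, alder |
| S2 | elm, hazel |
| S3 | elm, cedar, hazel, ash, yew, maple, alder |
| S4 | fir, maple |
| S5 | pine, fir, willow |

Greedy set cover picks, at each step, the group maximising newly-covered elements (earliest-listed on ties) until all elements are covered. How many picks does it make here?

3

Greedy: pick S1 (covers 8 new) → pick S3 (covers 1 new) → pick S5 (covers 1 new). Total picks: 3.
(The true minimum cover uses only 2 groups, so greedy is not optimal here.)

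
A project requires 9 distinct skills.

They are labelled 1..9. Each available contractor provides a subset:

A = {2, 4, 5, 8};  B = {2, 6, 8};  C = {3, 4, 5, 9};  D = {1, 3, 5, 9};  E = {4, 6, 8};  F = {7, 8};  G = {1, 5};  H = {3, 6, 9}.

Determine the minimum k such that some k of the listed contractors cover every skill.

4

B and D and E and F together: B ∪ D ∪ E ∪ F = {1, 2, 3, 4, 5, 6, 7, 8, 9} — every skill is covered.
No 3 of the 8 contractors cover everything (all 56 combinations miss at least one skill), so 4 is optimal.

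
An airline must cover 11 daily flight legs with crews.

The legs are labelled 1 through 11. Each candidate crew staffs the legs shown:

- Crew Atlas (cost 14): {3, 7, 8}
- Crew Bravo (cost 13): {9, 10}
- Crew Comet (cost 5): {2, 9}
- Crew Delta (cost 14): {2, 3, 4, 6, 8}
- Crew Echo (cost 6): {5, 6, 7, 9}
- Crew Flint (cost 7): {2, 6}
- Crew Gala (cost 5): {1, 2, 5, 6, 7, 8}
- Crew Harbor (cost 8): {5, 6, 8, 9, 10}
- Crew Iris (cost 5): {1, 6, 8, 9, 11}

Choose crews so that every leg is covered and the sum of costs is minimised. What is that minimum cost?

Delta, Gala, Harbor, Iris together cover every leg (Delta ∪ Gala ∪ Harbor ∪ Iris = {1, 2, 3, 4, 5, 6, 7, 8, 9, 10, 11}); total cost 14 + 5 + 8 + 5 = 32.
No covering selection has total cost below 32.

32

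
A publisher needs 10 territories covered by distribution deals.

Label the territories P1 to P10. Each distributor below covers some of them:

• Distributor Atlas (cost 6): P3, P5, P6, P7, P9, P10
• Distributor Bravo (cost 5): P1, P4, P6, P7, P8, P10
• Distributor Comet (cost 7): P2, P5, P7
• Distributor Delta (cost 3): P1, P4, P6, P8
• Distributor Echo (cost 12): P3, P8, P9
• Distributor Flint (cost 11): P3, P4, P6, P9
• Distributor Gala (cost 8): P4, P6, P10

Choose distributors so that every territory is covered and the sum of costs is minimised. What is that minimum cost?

Atlas, Comet, Delta together cover every territory (Atlas ∪ Comet ∪ Delta = {P1, P2, P3, P4, P5, P6, P7, P8, P9, P10}); total cost 6 + 7 + 3 = 16.
No covering selection has total cost below 16.

16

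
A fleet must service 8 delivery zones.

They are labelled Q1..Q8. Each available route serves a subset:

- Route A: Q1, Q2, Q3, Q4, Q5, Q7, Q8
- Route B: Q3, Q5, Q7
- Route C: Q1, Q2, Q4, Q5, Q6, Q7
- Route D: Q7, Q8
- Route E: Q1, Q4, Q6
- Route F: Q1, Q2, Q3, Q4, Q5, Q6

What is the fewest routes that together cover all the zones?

Take {A, F}. Their union is {Q1, Q2, Q3, Q4, Q5, Q6, Q7, Q8}, which is all 8 zones.
No single route has all 8 zones (the largest, A, has 7), so 2 is optimal.

2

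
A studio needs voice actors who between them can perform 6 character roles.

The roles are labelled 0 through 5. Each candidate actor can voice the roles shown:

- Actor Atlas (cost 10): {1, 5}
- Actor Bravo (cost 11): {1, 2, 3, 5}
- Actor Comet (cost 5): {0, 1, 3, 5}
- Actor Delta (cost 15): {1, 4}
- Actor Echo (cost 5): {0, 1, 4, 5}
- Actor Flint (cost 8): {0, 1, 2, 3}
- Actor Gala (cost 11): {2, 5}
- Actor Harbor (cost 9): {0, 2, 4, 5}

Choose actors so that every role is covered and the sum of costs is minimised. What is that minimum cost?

13

Echo, Flint together cover every role (Echo ∪ Flint = {0, 1, 2, 3, 4, 5}); total cost 5 + 8 = 13.
The greedy pick Comet, Harbor costs 14; no covering selection beats 13.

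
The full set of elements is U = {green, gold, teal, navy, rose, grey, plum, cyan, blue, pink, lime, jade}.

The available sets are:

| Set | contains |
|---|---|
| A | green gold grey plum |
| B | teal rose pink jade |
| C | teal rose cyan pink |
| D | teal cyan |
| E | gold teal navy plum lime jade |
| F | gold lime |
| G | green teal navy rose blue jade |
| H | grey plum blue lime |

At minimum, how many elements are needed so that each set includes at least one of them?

T = {gold, teal, plum} meets every set (each contains at least one member of T), and |T| = 3.
No choice of 2 elements meets every set, so 3 is the minimum.

3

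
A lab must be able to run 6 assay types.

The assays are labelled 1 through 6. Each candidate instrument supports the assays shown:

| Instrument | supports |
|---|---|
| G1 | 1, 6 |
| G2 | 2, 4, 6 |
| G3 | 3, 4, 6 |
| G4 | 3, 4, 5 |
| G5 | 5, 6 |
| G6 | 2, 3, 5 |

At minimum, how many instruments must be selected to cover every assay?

G1 and G3 and G6 together: G1 ∪ G3 ∪ G6 = {1, 2, 3, 4, 5, 6} — every assay is covered.
Only G1 contains 1, so G1 is forced; the remaining 4 assays need at least 2 more instruments (each remaining instrument adds at most 3) — so at least 3 instruments are needed, and 3 is optimal.

3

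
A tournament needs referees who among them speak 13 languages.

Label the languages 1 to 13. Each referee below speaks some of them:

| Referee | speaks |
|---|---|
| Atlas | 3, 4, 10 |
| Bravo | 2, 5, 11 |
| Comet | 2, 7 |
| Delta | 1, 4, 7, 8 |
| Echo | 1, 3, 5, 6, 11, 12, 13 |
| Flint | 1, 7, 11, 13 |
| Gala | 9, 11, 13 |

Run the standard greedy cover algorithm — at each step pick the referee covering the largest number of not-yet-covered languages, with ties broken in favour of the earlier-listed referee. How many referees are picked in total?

Greedy: pick Echo (covers 7 new) → pick Delta (covers 3 new) → pick Atlas (covers 1 new) → pick Bravo (covers 1 new) → pick Gala (covers 1 new). Total picks: 5.

5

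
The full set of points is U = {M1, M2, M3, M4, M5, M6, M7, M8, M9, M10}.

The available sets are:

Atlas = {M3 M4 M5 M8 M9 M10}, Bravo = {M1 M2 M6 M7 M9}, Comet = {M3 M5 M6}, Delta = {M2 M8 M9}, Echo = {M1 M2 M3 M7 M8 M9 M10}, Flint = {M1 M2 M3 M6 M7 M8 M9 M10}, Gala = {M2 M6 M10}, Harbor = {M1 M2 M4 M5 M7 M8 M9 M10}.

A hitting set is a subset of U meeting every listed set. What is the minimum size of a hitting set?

2

H = {M6, M8} meets every set (each contains at least one member of H), and |H| = 2.
The sets Comet, Delta are pairwise disjoint, so any hitting set needs a separate point for each — at least 2. Hence 2 is optimal.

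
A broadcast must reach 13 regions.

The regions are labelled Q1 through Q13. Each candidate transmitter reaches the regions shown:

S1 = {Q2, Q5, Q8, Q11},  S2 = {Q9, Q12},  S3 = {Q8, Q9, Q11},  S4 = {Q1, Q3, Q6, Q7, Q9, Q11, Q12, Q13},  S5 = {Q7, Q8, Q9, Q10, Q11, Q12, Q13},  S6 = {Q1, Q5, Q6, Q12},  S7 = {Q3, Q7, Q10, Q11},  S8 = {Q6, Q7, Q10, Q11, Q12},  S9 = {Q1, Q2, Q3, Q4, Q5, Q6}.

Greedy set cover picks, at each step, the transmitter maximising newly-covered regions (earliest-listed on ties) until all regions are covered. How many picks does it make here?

4

Greedy: pick S4 (covers 8 new) → pick S1 (covers 3 new) → pick S5 (covers 1 new) → pick S9 (covers 1 new). Total picks: 4.
(The true minimum cover uses only 2 transmitters, so greedy is not optimal here.)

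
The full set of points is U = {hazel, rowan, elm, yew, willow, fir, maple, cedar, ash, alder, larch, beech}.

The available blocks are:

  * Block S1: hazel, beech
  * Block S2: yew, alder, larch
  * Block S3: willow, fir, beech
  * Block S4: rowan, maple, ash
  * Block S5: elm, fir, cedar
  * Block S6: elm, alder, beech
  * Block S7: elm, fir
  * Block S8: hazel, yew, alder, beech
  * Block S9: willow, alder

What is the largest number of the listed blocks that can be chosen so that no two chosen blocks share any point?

S1, S4, S7, S9 are pairwise disjoint (S1={hazel,beech}; S4={rowan,maple,ash}; S7={elm,fir}; S9={willow,alder}).
Every remaining block overlaps one of these, and no 5 of the listed blocks are pairwise disjoint, so 4 is the maximum.

4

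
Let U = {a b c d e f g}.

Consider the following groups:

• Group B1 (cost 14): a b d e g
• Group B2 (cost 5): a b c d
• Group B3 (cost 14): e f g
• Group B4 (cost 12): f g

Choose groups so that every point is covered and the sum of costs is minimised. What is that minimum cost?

19

B2, B3 together cover every point (B2 ∪ B3 = {a, b, c, d, e, f, g}); total cost 5 + 14 = 19.
No covering selection has total cost below 19.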